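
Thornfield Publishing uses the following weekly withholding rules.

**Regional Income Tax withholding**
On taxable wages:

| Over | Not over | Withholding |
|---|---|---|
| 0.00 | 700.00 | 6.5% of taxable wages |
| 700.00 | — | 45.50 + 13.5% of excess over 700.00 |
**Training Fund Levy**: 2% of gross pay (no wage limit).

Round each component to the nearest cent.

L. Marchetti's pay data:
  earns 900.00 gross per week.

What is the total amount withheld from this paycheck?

90.50

Regional Income Tax: taxable = 900.00
  45.50 + 13.5% × (900.00 − 700.00) = 45.50 + 13.5% × 200.00 = 72.50
Training Fund Levy: 2% × 900.00 = 18.00
Total: 72.50 + 18.00 = 90.50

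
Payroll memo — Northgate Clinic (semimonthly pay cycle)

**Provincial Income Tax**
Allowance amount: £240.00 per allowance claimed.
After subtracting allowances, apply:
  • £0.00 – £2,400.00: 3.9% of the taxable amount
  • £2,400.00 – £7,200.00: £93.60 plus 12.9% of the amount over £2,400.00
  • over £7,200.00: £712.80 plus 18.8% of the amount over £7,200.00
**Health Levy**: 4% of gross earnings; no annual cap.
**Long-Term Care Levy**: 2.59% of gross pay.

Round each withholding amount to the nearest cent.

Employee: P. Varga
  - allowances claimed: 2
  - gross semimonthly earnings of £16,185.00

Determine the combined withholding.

£3,378.33

Provincial Income Tax: taxable = £16,185.00 − 2×£240.00 = £15,705.00
  £712.80 + 18.8% × (£15,705.00 − £7,200.00) = £712.80 + 18.8% × £8,505.00 = £2,311.74
Health Levy: 4% × £16,185.00 = £647.40
Long-Term Care Levy: 2.59% × £16,185.00 = £419.19
Total: £2,311.74 + £647.40 + £419.19 = £3,378.33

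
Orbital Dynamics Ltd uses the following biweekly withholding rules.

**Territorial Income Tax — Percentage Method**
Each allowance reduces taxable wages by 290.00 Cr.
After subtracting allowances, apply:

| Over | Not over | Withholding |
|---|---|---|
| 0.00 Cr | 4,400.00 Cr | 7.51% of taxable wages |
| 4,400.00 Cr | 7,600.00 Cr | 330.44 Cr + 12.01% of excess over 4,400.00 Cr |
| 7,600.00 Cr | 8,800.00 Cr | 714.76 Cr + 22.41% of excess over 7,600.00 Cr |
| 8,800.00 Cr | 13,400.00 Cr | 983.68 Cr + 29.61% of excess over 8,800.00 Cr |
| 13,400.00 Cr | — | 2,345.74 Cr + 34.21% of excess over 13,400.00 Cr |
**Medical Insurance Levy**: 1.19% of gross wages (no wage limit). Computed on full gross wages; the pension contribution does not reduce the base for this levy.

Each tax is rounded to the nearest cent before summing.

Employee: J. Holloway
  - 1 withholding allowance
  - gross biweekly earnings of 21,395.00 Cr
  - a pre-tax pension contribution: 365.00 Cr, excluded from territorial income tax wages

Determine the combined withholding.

5,111.35 Cr

Territorial Income Tax: taxable = 21,395.00 Cr − 365.00 Cr − 1×290.00 Cr = 20,740.00 Cr
  2,345.74 Cr + 34.21% × (20,740.00 Cr − 13,400.00 Cr) = 2,345.74 Cr + 34.21% × 7,340.00 Cr = 4,856.75 Cr
Medical Insurance Levy: 1.19% × 21,395.00 Cr = 254.60 Cr
Total: 4,856.75 Cr + 254.60 Cr = 5,111.35 Cr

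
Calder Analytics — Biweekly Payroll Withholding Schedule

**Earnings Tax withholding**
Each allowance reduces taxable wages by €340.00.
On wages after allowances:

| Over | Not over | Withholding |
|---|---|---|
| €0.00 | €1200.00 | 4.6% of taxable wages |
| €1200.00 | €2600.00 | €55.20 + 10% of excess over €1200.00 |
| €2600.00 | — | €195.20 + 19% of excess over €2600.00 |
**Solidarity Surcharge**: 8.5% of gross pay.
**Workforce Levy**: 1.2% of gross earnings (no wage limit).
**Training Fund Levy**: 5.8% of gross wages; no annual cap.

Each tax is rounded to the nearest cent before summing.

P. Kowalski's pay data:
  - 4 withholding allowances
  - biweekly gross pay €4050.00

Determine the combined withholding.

€840.05

Earnings Tax: taxable = €4050.00 − 4×€340.00 = €2690.00
  €195.20 + 19% × (€2690.00 − €2600.00) = €195.20 + 19% × €90.00 = €212.30
Solidarity Surcharge: 8.5% × €4050.00 = €344.25
Workforce Levy: 1.2% × €4050.00 = €48.60
Training Fund Levy: 5.8% × €4050.00 = €234.90
Total: €212.30 + €344.25 + €48.60 + €234.90 = €840.05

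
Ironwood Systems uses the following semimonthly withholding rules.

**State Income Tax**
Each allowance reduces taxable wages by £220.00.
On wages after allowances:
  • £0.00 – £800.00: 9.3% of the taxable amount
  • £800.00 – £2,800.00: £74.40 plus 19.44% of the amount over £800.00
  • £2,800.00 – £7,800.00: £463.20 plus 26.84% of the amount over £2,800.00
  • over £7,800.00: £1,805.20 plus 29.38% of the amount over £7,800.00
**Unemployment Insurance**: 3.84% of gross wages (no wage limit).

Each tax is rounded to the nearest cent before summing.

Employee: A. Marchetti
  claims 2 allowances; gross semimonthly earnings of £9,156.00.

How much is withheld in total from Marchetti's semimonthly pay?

£2,425.91

State Income Tax: taxable = £9,156.00 − 2×£220.00 = £8,716.00
  £1,805.20 + 29.38% × (£8,716.00 − £7,800.00) = £1,805.20 + 29.38% × £916.00 = £2,074.32
Unemployment Insurance: 3.84% × £9,156.00 = £351.59
Total: £2,074.32 + £351.59 = £2,425.91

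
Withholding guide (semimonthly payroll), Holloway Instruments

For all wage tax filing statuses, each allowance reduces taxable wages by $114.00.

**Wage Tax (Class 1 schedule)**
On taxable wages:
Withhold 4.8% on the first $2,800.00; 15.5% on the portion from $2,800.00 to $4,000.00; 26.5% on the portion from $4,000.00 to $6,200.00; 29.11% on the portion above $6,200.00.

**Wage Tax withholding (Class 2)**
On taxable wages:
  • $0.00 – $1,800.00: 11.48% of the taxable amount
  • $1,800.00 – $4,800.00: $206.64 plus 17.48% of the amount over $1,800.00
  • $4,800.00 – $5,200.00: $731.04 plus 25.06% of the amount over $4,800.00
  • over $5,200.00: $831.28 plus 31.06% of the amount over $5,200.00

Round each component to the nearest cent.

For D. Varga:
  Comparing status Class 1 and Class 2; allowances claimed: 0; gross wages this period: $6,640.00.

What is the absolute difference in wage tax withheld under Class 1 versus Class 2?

Wage Tax (Class 1): taxable = $6,640.00
  $903.40 + 29.11% × ($6,640.00 − $6,200.00) = $903.40 + 29.11% × $440.00 = $1,031.48
Wage Tax (Class 2): taxable = $6,640.00
  $831.28 + 31.06% × ($6,640.00 − $5,200.00) = $831.28 + 31.06% × $1,440.00 = $1,278.54
Difference: |$1,031.48 − $1,278.54| = $247.06 (higher under Class 2)

$247.06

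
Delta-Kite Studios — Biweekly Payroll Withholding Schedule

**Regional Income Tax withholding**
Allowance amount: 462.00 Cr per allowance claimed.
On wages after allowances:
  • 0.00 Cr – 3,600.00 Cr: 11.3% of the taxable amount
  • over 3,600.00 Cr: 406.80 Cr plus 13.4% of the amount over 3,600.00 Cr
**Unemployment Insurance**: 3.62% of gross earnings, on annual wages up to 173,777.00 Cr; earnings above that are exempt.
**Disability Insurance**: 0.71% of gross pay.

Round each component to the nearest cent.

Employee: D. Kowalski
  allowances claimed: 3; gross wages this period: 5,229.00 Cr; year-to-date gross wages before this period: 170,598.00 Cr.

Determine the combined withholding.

Regional Income Tax: taxable = 5,229.00 Cr − 3×462.00 Cr = 3,843.00 Cr
  406.80 Cr + 13.4% × (3,843.00 Cr − 3,600.00 Cr) = 406.80 Cr + 13.4% × 243.00 Cr = 439.36 Cr
Unemployment Insurance: cap 173,777.00 Cr − YTD 170,598.00 Cr = 3,179.00 Cr subject; 3.62% × 3,179.00 Cr = 115.08 Cr
Disability Insurance: 0.71% × 5,229.00 Cr = 37.13 Cr
Total: 439.36 Cr + 115.08 Cr + 37.13 Cr = 591.57 Cr

591.57 Cr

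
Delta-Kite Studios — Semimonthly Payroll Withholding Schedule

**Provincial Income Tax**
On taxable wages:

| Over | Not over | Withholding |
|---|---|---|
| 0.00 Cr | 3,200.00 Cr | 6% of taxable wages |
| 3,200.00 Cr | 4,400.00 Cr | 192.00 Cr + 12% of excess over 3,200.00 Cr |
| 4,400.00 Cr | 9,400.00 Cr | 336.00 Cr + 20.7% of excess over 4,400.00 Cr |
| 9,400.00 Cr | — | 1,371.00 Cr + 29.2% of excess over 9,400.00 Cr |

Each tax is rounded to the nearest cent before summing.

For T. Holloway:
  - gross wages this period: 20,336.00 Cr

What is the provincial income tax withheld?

Provincial Income Tax: taxable = 20,336.00 Cr
  1,371.00 Cr + 29.2% × (20,336.00 Cr − 9,400.00 Cr) = 1,371.00 Cr + 29.2% × 10,936.00 Cr = 4,564.31 Cr

4,564.31 Cr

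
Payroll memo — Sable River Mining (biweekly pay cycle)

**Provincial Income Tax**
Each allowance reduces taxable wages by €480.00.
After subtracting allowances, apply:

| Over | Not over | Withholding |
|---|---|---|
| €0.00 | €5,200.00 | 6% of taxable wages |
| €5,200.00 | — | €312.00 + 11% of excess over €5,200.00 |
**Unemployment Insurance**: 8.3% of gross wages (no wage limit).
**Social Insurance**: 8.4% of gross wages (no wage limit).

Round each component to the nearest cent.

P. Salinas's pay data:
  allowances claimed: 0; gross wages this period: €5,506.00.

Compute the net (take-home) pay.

€4,240.84

Provincial Income Tax: taxable = €5,506.00
  €312.00 + 11% × (€5,506.00 − €5,200.00) = €312.00 + 11% × €306.00 = €345.66
Unemployment Insurance: 8.3% × €5,506.00 = €457.00
Social Insurance: 8.4% × €5,506.00 = €462.50
Total withheld: €345.66 + €457.00 + €462.50 = €1,265.16
Net pay: €5,506.00 − €1,265.16 = €4,240.84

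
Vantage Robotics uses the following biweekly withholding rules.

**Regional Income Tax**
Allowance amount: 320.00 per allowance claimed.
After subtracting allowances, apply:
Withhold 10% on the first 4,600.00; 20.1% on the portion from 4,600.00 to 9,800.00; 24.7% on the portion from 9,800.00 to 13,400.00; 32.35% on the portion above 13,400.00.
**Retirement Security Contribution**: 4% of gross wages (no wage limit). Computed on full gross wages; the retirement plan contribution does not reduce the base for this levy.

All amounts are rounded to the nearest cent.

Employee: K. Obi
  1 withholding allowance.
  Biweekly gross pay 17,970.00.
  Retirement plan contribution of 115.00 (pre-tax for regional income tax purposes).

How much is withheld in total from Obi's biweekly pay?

4,450.87

Regional Income Tax: taxable = 17,970.00 − 115.00 − 1×320.00 = 17,535.00
  2,394.40 + 32.35% × (17,535.00 − 13,400.00) = 2,394.40 + 32.35% × 4,135.00 = 3,732.07
Retirement Security Contribution: 4% × 17,970.00 = 718.80
Total: 3,732.07 + 718.80 = 4,450.87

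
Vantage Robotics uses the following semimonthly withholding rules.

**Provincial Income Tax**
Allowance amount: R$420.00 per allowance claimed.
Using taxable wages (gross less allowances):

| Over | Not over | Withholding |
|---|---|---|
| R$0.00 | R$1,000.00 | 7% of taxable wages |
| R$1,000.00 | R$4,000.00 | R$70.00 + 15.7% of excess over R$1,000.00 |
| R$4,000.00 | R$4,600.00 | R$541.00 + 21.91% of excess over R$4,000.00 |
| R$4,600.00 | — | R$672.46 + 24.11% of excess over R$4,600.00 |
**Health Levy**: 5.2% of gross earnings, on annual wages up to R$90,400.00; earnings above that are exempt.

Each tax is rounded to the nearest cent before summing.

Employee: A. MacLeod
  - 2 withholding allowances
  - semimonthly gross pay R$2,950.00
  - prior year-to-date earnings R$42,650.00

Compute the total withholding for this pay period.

R$397.67

Provincial Income Tax: taxable = R$2,950.00 − 2×R$420.00 = R$2,110.00
  R$70.00 + 15.7% × (R$2,110.00 − R$1,000.00) = R$70.00 + 15.7% × R$1,110.00 = R$244.27
Health Levy: 5.2% × R$2,950.00 = R$153.40
Total: R$244.27 + R$153.40 = R$397.67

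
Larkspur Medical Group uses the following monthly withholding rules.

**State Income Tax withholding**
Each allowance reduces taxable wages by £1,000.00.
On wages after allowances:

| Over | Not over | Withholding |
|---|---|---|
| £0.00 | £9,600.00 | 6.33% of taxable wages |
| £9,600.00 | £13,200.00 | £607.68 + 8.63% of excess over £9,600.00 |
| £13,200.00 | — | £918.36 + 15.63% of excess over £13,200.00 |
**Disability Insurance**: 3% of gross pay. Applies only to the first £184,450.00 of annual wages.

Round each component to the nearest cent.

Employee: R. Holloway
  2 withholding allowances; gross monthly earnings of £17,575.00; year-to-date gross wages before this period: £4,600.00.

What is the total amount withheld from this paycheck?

State Income Tax: taxable = £17,575.00 − 2×£1,000.00 = £15,575.00
  £918.36 + 15.63% × (£15,575.00 − £13,200.00) = £918.36 + 15.63% × £2,375.00 = £1,289.57
Disability Insurance: 3% × £17,575.00 = £527.25
Total: £1,289.57 + £527.25 = £1,816.82

£1,816.82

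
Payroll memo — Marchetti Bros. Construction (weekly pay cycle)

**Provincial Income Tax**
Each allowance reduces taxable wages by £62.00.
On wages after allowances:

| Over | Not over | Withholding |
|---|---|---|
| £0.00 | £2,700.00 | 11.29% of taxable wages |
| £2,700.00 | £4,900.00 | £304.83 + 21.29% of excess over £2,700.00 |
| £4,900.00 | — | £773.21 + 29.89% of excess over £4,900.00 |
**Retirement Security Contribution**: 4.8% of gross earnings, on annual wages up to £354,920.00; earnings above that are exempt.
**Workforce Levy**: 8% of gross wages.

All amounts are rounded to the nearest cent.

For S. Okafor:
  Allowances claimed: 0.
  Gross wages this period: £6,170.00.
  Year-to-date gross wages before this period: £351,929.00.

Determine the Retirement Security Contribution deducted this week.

£143.57

Retirement Security Contribution: cap £354,920.00 − YTD £351,929.00 = £2,991.00 subject; 4.8% × £2,991.00 = £143.57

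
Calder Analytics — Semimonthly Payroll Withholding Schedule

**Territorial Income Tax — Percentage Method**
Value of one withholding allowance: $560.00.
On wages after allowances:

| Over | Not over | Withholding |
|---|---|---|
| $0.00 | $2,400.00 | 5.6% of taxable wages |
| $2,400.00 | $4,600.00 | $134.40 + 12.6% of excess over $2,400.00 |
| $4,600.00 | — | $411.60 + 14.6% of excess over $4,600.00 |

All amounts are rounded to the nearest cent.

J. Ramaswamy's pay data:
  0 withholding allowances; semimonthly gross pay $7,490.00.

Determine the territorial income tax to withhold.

Territorial Income Tax: taxable = $7,490.00
  $411.60 + 14.6% × ($7,490.00 − $4,600.00) = $411.60 + 14.6% × $2,890.00 = $833.54

$833.54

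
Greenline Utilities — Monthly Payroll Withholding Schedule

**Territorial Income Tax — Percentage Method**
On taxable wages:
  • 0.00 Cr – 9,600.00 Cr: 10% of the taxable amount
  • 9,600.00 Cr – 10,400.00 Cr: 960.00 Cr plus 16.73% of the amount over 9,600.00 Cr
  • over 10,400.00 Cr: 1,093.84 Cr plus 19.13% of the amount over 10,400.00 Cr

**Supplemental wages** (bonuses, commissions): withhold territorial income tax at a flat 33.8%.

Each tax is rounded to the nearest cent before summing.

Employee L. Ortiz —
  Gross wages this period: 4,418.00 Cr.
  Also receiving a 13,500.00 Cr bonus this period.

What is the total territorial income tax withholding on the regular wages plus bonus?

Territorial Income Tax: taxable = 4,418.00 Cr
  10% × 4,418.00 Cr = 441.80 Cr
Supplemental (33.8% flat on bonus): 33.8% × 13,500.00 Cr = 4,563.00 Cr
Total territorial income tax: 441.80 Cr + 4,563.00 Cr = 5,004.80 Cr

5,004.80 Cr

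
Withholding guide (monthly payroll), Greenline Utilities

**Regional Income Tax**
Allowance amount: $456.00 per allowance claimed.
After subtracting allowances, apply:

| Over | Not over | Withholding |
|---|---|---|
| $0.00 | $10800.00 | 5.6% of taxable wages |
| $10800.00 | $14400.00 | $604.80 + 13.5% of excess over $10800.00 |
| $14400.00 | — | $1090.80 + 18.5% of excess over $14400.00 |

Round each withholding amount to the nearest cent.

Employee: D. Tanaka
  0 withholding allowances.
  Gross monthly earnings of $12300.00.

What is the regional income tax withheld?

Regional Income Tax: taxable = $12300.00
  $604.80 + 13.5% × ($12300.00 − $10800.00) = $604.80 + 13.5% × $1500.00 = $807.30

$807.30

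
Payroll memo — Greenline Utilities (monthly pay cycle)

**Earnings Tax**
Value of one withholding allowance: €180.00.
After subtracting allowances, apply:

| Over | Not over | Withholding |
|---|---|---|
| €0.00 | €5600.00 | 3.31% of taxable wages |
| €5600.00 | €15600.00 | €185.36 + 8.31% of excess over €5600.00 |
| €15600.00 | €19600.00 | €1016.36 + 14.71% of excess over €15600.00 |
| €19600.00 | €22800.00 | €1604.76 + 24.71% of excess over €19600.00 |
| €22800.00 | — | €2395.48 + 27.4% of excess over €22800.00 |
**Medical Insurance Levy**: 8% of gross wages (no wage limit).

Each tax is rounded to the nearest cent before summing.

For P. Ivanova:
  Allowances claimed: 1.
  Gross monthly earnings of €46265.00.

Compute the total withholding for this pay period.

Earnings Tax: taxable = €46265.00 − 1×€180.00 = €46085.00
  €2395.48 + 27.4% × (€46085.00 − €22800.00) = €2395.48 + 27.4% × €23285.00 = €8775.57
Medical Insurance Levy: 8% × €46265.00 = €3701.20
Total: €8775.57 + €3701.20 = €12476.77

€12476.77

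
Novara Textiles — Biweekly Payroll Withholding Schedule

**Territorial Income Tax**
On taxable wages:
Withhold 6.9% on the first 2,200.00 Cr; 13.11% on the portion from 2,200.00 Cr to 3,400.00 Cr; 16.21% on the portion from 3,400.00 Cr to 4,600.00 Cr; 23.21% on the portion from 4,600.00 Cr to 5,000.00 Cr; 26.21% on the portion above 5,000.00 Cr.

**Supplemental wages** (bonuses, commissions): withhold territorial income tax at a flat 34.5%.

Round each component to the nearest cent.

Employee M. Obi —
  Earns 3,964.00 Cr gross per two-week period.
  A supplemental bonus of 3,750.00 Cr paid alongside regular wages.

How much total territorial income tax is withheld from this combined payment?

1,694.29 Cr

Territorial Income Tax: taxable = 3,964.00 Cr
  309.12 Cr + 16.21% × (3,964.00 Cr − 3,400.00 Cr) = 309.12 Cr + 16.21% × 564.00 Cr = 400.54 Cr
Supplemental (34.5% flat on bonus): 34.5% × 3,750.00 Cr = 1,293.75 Cr
Total territorial income tax: 400.54 Cr + 1,293.75 Cr = 1,694.29 Cr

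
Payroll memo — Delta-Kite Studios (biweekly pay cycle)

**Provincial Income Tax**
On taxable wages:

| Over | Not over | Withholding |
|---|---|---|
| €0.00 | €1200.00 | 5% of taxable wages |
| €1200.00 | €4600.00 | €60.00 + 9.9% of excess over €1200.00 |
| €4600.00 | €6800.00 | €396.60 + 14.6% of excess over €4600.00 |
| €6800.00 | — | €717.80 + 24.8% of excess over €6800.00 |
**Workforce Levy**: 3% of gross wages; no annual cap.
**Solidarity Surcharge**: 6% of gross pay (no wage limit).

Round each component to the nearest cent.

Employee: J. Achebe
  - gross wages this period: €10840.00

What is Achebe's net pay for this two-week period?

Provincial Income Tax: taxable = €10840.00
  €717.80 + 24.8% × (€10840.00 − €6800.00) = €717.80 + 24.8% × €4040.00 = €1719.72
Workforce Levy: 3% × €10840.00 = €325.20
Solidarity Surcharge: 6% × €10840.00 = €650.40
Total withheld: €1719.72 + €325.20 + €650.40 = €2695.32
Net pay: €10840.00 − €2695.32 = €8144.68

€8144.68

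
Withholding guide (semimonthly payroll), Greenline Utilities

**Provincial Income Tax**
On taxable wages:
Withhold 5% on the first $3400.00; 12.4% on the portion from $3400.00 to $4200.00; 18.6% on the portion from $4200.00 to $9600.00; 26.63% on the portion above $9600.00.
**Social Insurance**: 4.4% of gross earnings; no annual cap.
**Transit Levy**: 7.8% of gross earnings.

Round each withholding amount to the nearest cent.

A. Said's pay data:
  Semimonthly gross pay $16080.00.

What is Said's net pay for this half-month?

$11119.02

Provincial Income Tax: taxable = $16080.00
  $1273.60 + 26.63% × ($16080.00 − $9600.00) = $1273.60 + 26.63% × $6480.00 = $2999.22
Social Insurance: 4.4% × $16080.00 = $707.52
Transit Levy: 7.8% × $16080.00 = $1254.24
Total withheld: $2999.22 + $707.52 + $1254.24 = $4960.98
Net pay: $16080.00 − $4960.98 = $11119.02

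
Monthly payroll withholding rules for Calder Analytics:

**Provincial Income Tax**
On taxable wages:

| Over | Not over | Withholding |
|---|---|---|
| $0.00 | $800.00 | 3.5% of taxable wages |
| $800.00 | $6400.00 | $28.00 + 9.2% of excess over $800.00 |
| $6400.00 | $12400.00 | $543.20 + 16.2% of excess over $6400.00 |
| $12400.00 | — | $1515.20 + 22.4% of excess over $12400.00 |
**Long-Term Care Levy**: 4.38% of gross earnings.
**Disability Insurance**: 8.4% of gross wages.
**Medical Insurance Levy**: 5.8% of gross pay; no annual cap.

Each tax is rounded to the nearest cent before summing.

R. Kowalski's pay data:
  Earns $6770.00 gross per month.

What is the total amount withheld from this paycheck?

Provincial Income Tax: taxable = $6770.00
  $543.20 + 16.2% × ($6770.00 − $6400.00) = $543.20 + 16.2% × $370.00 = $603.14
Long-Term Care Levy: 4.38% × $6770.00 = $296.53
Disability Insurance: 8.4% × $6770.00 = $568.68
Medical Insurance Levy: 5.8% × $6770.00 = $392.66
Total: $603.14 + $296.53 + $568.68 + $392.66 = $1861.01

$1861.01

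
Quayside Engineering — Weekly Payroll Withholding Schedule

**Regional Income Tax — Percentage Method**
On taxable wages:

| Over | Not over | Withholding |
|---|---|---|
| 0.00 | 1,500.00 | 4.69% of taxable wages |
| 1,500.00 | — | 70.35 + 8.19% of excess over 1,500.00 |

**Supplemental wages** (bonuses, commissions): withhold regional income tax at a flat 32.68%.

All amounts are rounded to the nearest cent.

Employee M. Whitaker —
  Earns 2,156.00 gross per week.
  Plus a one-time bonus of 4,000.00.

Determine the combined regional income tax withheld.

1,431.28

Regional Income Tax: taxable = 2,156.00
  70.35 + 8.19% × (2,156.00 − 1,500.00) = 70.35 + 8.19% × 656.00 = 124.08
Supplemental (32.68% flat on bonus): 32.68% × 4,000.00 = 1,307.20
Total regional income tax: 124.08 + 1,307.20 = 1,431.28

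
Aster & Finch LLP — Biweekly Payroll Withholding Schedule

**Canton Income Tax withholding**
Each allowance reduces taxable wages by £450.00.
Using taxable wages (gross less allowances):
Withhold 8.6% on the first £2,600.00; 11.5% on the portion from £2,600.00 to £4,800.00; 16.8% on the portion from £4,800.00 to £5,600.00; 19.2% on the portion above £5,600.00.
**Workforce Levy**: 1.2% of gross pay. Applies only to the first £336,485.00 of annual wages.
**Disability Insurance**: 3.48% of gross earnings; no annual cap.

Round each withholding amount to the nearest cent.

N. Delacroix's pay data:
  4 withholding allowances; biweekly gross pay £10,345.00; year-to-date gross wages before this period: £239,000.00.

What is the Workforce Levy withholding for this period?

£124.14

Workforce Levy: 1.2% × £10,345.00 = £124.14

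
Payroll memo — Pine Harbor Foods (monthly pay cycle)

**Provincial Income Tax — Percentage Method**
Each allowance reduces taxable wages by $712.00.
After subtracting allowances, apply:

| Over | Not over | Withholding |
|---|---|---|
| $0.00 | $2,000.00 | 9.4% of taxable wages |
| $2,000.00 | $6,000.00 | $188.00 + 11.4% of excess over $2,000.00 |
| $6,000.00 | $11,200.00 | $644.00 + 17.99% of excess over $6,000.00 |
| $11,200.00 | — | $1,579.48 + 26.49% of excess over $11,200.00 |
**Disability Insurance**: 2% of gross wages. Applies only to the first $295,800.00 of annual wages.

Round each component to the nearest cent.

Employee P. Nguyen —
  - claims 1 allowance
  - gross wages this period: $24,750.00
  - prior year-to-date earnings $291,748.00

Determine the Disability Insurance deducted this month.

Disability Insurance: cap $295,800.00 − YTD $291,748.00 = $4,052.00 subject; 2% × $4,052.00 = $81.04

$81.04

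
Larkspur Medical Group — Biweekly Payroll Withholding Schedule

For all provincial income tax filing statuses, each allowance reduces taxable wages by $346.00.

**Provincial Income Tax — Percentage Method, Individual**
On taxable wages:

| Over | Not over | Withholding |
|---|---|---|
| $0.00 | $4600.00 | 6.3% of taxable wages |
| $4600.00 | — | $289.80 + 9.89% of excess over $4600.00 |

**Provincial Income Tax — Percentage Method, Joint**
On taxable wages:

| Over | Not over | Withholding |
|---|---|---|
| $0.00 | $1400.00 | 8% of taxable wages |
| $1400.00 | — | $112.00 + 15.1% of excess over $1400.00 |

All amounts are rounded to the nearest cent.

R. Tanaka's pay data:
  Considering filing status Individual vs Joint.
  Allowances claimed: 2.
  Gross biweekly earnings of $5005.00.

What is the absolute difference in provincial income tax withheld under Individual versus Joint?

$280.14

Provincial Income Tax (Individual): taxable = $5005.00 − 2×$346.00 = $4313.00
  6.3% × $4313.00 = $271.72
Provincial Income Tax (Joint): taxable = $5005.00 − 2×$346.00 = $4313.00
  $112.00 + 15.1% × ($4313.00 − $1400.00) = $112.00 + 15.1% × $2913.00 = $551.86
Difference: |$271.72 − $551.86| = $280.14 (higher under Joint)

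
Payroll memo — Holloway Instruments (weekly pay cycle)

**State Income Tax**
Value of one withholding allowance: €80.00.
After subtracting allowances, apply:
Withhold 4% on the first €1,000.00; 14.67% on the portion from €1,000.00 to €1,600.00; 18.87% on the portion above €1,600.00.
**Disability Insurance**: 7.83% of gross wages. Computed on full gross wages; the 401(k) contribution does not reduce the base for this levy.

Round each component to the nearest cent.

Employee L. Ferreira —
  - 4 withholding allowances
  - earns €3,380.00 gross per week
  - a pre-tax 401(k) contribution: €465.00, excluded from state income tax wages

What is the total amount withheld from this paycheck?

€580.43

State Income Tax: taxable = €3,380.00 − €465.00 − 4×€80.00 = €2,595.00
  €128.02 + 18.87% × (€2,595.00 − €1,600.00) = €128.02 + 18.87% × €995.00 = €315.78
Disability Insurance: 7.83% × €3,380.00 = €264.65
Total: €315.78 + €264.65 = €580.43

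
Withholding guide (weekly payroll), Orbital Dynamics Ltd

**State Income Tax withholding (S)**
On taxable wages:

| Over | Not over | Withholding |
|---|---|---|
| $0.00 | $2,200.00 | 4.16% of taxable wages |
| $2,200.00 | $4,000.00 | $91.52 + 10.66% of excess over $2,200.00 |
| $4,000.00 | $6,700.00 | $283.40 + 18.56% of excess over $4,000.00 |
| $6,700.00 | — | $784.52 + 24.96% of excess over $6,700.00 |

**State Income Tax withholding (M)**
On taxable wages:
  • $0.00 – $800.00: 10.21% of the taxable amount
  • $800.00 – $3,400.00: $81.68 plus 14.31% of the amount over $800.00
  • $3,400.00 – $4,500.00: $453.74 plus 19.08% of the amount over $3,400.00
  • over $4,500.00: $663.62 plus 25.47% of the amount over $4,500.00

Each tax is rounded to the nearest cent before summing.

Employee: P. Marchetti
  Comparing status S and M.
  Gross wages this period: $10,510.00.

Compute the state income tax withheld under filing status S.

State Income Tax (S): taxable = $10,510.00
  $784.52 + 24.96% × ($10,510.00 − $6,700.00) = $784.52 + 24.96% × $3,810.00 = $1,735.50

$1,735.50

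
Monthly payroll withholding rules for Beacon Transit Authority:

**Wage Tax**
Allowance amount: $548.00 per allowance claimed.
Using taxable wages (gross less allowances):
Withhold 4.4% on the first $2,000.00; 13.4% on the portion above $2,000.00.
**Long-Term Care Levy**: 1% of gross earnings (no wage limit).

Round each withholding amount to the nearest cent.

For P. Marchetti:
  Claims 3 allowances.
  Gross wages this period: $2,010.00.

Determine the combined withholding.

$36.20

Wage Tax: taxable = $2,010.00 − 3×$548.00 = $366.00
  4.4% × $366.00 = $16.10
Long-Term Care Levy: 1% × $2,010.00 = $20.10
Total: $16.10 + $20.10 = $36.20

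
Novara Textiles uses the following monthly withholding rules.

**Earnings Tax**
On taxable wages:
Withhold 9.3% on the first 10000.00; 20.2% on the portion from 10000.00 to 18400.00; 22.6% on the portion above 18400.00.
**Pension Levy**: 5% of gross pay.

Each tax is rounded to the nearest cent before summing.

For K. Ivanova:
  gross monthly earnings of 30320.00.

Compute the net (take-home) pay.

Earnings Tax: taxable = 30320.00
  2626.80 + 22.6% × (30320.00 − 18400.00) = 2626.80 + 22.6% × 11920.00 = 5320.72
Pension Levy: 5% × 30320.00 = 1516.00
Total withheld: 5320.72 + 1516.00 = 6836.72
Net pay: 30320.00 − 6836.72 = 23483.28

23483.28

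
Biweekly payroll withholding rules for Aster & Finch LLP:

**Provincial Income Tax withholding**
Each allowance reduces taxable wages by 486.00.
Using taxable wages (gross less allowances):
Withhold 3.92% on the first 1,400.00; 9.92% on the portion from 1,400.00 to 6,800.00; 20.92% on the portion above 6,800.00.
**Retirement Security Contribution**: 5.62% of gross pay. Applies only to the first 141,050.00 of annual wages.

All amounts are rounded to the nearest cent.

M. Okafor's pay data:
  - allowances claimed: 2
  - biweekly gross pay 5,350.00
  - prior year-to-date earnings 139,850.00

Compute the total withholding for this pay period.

Provincial Income Tax: taxable = 5,350.00 − 2×486.00 = 4,378.00
  54.88 + 9.92% × (4,378.00 − 1,400.00) = 54.88 + 9.92% × 2,978.00 = 350.30
Retirement Security Contribution: cap 141,050.00 − YTD 139,850.00 = 1,200.00 subject; 5.62% × 1,200.00 = 67.44
Total: 350.30 + 67.44 = 417.74

417.74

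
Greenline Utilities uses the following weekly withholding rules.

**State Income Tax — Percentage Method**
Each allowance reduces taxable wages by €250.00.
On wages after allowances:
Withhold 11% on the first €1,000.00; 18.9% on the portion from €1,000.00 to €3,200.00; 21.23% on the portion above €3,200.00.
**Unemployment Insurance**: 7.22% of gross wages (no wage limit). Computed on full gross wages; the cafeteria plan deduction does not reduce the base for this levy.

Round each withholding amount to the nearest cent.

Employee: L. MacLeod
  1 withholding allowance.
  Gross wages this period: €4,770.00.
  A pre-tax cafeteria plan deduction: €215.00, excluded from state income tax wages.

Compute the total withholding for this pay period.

State Income Tax: taxable = €4,770.00 − €215.00 − 1×€250.00 = €4,305.00
  €525.80 + 21.23% × (€4,305.00 − €3,200.00) = €525.80 + 21.23% × €1,105.00 = €760.39
Unemployment Insurance: 7.22% × €4,770.00 = €344.39
Total: €760.39 + €344.39 = €1,104.78

€1,104.78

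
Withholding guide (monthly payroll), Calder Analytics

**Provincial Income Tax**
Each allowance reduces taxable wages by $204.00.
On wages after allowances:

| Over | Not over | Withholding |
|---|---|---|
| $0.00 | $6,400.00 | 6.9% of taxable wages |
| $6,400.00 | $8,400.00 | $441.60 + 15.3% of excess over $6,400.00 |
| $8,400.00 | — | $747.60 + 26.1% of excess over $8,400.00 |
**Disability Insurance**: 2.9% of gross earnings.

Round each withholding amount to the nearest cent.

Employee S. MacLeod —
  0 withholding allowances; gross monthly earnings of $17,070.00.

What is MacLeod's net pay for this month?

Provincial Income Tax: taxable = $17,070.00
  $747.60 + 26.1% × ($17,070.00 − $8,400.00) = $747.60 + 26.1% × $8,670.00 = $3,010.47
Disability Insurance: 2.9% × $17,070.00 = $495.03
Total withheld: $3,010.47 + $495.03 = $3,505.50
Net pay: $17,070.00 − $3,505.50 = $13,564.50

$13,564.50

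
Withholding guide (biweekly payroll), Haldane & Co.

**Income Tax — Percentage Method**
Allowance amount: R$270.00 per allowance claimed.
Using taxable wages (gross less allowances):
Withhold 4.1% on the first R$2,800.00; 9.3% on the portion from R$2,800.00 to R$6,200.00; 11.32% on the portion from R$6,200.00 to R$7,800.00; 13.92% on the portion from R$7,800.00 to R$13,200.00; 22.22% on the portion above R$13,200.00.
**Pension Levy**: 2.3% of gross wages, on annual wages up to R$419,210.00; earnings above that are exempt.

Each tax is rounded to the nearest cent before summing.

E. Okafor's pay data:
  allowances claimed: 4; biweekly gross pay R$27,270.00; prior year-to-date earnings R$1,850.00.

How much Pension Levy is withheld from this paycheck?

R$627.21

Pension Levy: 2.3% × R$27,270.00 = R$627.21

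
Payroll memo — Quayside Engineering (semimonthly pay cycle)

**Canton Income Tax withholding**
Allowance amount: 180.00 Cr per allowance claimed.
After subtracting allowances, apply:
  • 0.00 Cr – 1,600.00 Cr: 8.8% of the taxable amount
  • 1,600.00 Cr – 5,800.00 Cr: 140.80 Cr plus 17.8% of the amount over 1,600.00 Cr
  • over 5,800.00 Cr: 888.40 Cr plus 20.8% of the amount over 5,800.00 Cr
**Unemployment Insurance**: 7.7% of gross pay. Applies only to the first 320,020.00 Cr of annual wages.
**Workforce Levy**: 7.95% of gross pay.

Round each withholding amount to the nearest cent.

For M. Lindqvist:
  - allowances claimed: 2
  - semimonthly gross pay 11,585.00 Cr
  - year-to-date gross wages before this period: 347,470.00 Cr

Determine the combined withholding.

Canton Income Tax: taxable = 11,585.00 Cr − 2×180.00 Cr = 11,225.00 Cr
  888.40 Cr + 20.8% × (11,225.00 Cr − 5,800.00 Cr) = 888.40 Cr + 20.8% × 5,425.00 Cr = 2,016.80 Cr
Unemployment Insurance: YTD 347,470.00 Cr ≥ cap 320,020.00 Cr → 0.00 Cr
Workforce Levy: 7.95% × 11,585.00 Cr = 921.01 Cr
Total: 2,016.80 Cr + 0.00 Cr + 921.01 Cr = 2,937.81 Cr

2,937.81 Cr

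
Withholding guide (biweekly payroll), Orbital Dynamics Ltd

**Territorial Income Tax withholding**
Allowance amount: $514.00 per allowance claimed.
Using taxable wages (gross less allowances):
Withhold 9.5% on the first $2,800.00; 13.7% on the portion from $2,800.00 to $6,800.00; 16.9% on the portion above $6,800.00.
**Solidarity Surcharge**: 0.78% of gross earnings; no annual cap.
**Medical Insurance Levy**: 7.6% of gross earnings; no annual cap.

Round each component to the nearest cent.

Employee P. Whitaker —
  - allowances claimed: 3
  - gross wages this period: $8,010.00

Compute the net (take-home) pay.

Territorial Income Tax: taxable = $8,010.00 − 3×$514.00 = $6,468.00
  $266.00 + 13.7% × ($6,468.00 − $2,800.00) = $266.00 + 13.7% × $3,668.00 = $768.52
Solidarity Surcharge: 0.78% × $8,010.00 = $62.48
Medical Insurance Levy: 7.6% × $8,010.00 = $608.76
Total withheld: $768.52 + $62.48 + $608.76 = $1,439.76
Net pay: $8,010.00 − $1,439.76 = $6,570.24

$6,570.24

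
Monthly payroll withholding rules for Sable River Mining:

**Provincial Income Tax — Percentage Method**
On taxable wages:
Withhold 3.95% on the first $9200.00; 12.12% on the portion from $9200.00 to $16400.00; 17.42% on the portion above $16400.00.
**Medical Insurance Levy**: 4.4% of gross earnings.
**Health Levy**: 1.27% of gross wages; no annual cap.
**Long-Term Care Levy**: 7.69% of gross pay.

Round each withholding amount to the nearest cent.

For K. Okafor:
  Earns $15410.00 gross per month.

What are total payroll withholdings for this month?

$3174.83

Provincial Income Tax: taxable = $15410.00
  $363.40 + 12.12% × ($15410.00 − $9200.00) = $363.40 + 12.12% × $6210.00 = $1116.05
Medical Insurance Levy: 4.4% × $15410.00 = $678.04
Health Levy: 1.27% × $15410.00 = $195.71
Long-Term Care Levy: 7.69% × $15410.00 = $1185.03
Total: $1116.05 + $678.04 + $195.71 + $1185.03 = $3174.83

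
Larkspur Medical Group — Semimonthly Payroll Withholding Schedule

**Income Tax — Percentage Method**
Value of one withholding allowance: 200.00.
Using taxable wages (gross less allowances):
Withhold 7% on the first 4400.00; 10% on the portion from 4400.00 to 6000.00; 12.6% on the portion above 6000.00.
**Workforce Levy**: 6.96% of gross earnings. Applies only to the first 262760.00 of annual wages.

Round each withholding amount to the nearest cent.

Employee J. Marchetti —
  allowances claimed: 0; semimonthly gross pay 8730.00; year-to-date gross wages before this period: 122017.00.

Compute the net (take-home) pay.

7310.41

Income Tax: taxable = 8730.00
  468.00 + 12.6% × (8730.00 − 6000.00) = 468.00 + 12.6% × 2730.00 = 811.98
Workforce Levy: 6.96% × 8730.00 = 607.61
Total withheld: 811.98 + 607.61 = 1419.59
Net pay: 8730.00 − 1419.59 = 7310.41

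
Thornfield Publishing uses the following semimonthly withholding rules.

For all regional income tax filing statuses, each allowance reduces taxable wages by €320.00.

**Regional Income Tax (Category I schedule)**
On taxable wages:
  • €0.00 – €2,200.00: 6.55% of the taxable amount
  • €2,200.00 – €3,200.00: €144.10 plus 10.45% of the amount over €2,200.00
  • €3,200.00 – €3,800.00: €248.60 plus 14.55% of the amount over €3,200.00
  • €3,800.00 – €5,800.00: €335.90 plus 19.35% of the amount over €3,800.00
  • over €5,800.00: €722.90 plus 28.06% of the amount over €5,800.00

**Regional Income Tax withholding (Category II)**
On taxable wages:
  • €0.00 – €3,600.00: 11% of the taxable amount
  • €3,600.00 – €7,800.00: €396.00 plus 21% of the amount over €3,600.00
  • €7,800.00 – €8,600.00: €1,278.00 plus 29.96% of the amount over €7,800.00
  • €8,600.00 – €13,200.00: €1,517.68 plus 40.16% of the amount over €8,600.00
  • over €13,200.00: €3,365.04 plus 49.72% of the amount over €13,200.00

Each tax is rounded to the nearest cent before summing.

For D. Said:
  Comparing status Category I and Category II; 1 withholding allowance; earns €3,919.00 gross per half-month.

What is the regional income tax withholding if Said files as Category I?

Regional Income Tax (Category I): taxable = €3,919.00 − 1×€320.00 = €3,599.00
  €248.60 + 14.55% × (€3,599.00 − €3,200.00) = €248.60 + 14.55% × €399.00 = €306.65

€306.65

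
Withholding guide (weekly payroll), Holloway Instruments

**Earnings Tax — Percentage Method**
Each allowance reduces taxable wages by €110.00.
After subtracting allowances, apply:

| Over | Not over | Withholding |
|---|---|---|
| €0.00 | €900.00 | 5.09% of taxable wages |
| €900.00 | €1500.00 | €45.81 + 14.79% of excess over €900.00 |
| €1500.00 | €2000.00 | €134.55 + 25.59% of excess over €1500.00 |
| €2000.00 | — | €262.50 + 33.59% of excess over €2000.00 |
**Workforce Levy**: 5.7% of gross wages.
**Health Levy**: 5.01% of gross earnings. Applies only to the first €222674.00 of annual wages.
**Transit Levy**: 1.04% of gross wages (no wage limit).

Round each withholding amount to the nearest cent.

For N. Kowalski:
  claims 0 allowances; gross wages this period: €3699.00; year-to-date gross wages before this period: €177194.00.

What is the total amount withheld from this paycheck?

€1267.82

Earnings Tax: taxable = €3699.00
  €262.50 + 33.59% × (€3699.00 − €2000.00) = €262.50 + 33.59% × €1699.00 = €833.19
Workforce Levy: 5.7% × €3699.00 = €210.84
Health Levy: 5.01% × €3699.00 = €185.32
Transit Levy: 1.04% × €3699.00 = €38.47
Total: €833.19 + €210.84 + €185.32 + €38.47 = €1267.82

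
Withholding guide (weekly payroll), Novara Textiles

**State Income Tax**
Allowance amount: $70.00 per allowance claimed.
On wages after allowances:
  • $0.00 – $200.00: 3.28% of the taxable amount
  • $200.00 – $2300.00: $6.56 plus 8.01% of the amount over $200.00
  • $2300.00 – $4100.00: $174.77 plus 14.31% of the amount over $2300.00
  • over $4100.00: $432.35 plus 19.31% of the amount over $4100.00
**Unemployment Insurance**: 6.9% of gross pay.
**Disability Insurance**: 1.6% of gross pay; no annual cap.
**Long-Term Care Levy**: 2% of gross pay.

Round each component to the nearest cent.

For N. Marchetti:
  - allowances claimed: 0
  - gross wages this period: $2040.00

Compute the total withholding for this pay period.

State Income Tax: taxable = $2040.00
  $6.56 + 8.01% × ($2040.00 − $200.00) = $6.56 + 8.01% × $1840.00 = $153.94
Unemployment Insurance: 6.9% × $2040.00 = $140.76
Disability Insurance: 1.6% × $2040.00 = $32.64
Long-Term Care Levy: 2% × $2040.00 = $40.80
Total: $153.94 + $140.76 + $32.64 + $40.80 = $368.14

$368.14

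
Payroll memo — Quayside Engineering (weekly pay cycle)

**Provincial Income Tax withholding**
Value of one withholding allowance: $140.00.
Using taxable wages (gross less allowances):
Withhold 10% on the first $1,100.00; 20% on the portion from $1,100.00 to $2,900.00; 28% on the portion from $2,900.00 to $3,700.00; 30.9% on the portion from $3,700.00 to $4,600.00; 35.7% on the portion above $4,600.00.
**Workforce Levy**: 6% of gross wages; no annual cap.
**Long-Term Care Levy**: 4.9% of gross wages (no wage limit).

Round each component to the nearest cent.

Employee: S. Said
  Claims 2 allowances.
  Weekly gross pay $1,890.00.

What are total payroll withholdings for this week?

$418.01

Provincial Income Tax: taxable = $1,890.00 − 2×$140.00 = $1,610.00
  $110.00 + 20% × ($1,610.00 − $1,100.00) = $110.00 + 20% × $510.00 = $212.00
Workforce Levy: 6% × $1,890.00 = $113.40
Long-Term Care Levy: 4.9% × $1,890.00 = $92.61
Total: $212.00 + $113.40 + $92.61 = $418.01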